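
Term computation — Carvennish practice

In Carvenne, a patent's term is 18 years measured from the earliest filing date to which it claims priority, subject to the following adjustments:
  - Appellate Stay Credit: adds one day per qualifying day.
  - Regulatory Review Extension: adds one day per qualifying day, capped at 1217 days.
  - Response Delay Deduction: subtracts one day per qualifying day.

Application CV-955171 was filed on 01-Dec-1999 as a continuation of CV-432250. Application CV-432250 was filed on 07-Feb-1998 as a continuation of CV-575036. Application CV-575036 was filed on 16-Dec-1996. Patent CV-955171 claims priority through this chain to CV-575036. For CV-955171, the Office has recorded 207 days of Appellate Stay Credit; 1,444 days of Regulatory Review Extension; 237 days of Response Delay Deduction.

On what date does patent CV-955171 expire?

2018-03-17

Earliest priority filing: 16 December 1996.
Base term: 16 December 1996 + 18 years → 16 December 2014.
Appellate Stay Credit: +207 days → 11 July 2015.
Regulatory Review Extension: 1444 days claimed exceeds the 1217-day cap, so +1217 days → 9 November 2018.
Response Delay Deduction: −237 days → 17 March 2018.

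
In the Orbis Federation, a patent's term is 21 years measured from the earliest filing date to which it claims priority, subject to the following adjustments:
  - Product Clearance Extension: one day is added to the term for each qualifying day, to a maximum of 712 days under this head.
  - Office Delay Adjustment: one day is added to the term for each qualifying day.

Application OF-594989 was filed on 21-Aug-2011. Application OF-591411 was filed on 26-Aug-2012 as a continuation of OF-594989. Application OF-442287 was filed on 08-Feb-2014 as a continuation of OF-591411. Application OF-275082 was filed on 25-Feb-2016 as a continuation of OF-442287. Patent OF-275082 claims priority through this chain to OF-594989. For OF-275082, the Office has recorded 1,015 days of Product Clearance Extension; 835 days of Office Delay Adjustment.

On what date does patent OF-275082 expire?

Earliest priority filing: 21 August 2011.
Base term: 21 August 2011 + 21 years → 21 August 2032.
Product Clearance Extension: 1015 days claimed exceeds the 712-day cap, so +712 days → 3 August 2034.
Office Delay Adjustment: +835 days → 15 November 2036.

November 15, 2036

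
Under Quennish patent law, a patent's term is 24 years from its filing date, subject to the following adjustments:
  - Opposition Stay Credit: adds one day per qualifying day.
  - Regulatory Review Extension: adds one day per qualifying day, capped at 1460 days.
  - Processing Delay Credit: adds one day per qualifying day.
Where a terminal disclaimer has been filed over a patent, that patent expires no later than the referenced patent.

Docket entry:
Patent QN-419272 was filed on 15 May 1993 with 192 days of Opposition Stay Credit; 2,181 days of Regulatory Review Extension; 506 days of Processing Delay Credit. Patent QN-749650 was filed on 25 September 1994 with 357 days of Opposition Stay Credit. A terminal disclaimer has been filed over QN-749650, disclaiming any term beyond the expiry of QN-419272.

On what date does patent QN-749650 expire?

Natural term of QN-749650:
  Base: filing + 24 years → 25 September 2018.
  Opposition Stay Credit: +357 days → 17 September 2019.
Expiry of referenced patent QN-419272:
  Base: filing + 24 years → 15 May 2017.
  Opposition Stay Credit: +192 days → 23 November 2017.
  Regulatory Review Extension: 2181 days claimed exceeds the 1460-day cap, so +1460 days → 22 November 2021.
  Processing Delay Credit: +506 days → 12 April 2023.
Terminal disclaimer: QN-749650 expires on the earlier of 17 September 2019 and 12 April 2023.

September 17, 2019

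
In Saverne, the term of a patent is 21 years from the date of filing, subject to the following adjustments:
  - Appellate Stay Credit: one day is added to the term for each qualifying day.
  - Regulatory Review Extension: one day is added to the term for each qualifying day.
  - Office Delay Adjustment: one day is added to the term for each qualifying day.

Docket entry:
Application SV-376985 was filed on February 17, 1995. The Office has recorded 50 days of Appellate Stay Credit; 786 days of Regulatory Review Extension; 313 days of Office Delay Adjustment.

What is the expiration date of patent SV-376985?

Base term: filing date + 21 years → 17 February 2016.
Appellate Stay Credit: +50 days → 7 April 2016.
Regulatory Review Extension: +786 days → 2 June 2018.
Office Delay Adjustment: +313 days → 11 April 2019.

2019-04-11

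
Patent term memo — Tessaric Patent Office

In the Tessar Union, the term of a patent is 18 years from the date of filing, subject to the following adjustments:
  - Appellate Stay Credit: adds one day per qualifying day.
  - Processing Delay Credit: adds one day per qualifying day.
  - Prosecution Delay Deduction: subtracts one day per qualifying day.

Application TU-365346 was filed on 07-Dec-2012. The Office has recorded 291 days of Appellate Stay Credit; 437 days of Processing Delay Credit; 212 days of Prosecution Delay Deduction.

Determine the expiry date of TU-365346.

May 6, 2032

Base term: filing date + 18 years → 7 December 2030.
Appellate Stay Credit: +291 days → 24 September 2031.
Processing Delay Credit: +437 days → 4 December 2032.
Prosecution Delay Deduction: −212 days → 6 May 2032.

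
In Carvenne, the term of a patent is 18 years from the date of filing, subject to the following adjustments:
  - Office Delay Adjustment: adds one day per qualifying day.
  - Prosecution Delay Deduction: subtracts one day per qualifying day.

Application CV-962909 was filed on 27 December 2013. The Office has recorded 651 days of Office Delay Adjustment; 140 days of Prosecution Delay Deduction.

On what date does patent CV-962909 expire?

Base term: filing date + 18 years → 27 December 2031.
Office Delay Adjustment: +651 days → 8 October 2033.
Prosecution Delay Deduction: −140 days → 21 May 2033.

2033-05-21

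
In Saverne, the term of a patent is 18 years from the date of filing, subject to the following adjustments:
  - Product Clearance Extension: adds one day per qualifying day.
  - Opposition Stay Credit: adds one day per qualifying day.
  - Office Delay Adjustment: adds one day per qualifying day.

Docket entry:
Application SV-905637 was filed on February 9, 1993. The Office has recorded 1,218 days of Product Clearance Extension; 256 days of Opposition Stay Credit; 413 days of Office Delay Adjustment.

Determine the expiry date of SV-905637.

Base term: filing date + 18 years → 9 February 2011.
Product Clearance Extension: +1218 days → 11 June 2014.
Opposition Stay Credit: +256 days → 22 February 2015.
Office Delay Adjustment: +413 days → 10 April 2016.

2016-04-10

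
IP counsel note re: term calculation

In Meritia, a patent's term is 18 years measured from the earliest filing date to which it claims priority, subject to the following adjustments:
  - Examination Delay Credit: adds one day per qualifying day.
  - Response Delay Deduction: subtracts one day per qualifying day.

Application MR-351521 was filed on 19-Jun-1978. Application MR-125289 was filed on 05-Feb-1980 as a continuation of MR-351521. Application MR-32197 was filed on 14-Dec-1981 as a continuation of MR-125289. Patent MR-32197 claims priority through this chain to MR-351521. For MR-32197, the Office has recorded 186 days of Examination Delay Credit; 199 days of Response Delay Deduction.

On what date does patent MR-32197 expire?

1996-06-06

Earliest priority filing: 19 June 1978.
Base term: 19 June 1978 + 18 years → 19 June 1996.
Examination Delay Credit: +186 days → 22 December 1996.
Response Delay Deduction: −199 days → 6 June 1996.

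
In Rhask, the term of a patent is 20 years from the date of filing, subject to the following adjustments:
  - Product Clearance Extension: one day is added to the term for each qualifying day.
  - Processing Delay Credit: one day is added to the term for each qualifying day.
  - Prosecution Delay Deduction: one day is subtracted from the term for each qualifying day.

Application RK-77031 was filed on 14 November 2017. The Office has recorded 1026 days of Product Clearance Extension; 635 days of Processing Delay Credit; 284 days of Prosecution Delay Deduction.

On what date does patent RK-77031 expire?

2041-08-22

Base term: filing date + 20 years → 14 November 2037.
Product Clearance Extension: +1026 days → 5 September 2040.
Processing Delay Credit: +635 days → 2 June 2042.
Prosecution Delay Deduction: −284 days → 22 August 2041.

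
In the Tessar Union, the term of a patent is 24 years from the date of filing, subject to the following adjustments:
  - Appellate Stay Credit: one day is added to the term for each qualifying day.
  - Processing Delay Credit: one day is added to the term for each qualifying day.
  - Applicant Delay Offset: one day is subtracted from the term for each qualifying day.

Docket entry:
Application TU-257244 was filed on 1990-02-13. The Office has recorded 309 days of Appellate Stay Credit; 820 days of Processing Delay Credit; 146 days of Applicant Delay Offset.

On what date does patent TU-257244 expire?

October 23, 2016

Base term: filing date + 24 years → 13 February 2014.
Appellate Stay Credit: +309 days → 19 December 2014.
Processing Delay Credit: +820 days → 18 March 2017.
Applicant Delay Offset: −146 days → 23 October 2016.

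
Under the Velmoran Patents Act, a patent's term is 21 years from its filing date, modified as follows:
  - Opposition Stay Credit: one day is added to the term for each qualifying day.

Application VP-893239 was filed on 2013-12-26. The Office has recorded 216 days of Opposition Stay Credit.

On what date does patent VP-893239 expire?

2035-07-30

Base term: filing date + 21 years → 26 December 2034.
Opposition Stay Credit: +216 days → 30 July 2035.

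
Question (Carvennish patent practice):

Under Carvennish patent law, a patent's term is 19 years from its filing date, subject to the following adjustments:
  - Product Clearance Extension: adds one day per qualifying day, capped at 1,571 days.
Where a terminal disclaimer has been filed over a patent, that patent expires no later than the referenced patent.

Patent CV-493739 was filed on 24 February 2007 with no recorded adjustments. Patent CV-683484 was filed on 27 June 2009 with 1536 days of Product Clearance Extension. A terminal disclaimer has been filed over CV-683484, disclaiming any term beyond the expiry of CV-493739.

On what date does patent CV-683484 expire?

February 24, 2026

Natural term of CV-683484:
  Base: filing + 19 years → 27 June 2028.
  Product Clearance Extension: 1536 days (within the 1571-day cap) → +1536 days → 10 September 2032.
Expiry of referenced patent CV-493739:
  Base: filing + 19 years → 24 February 2026.
Terminal disclaimer: CV-683484 expires on the earlier of 10 September 2032 and 24 February 2026.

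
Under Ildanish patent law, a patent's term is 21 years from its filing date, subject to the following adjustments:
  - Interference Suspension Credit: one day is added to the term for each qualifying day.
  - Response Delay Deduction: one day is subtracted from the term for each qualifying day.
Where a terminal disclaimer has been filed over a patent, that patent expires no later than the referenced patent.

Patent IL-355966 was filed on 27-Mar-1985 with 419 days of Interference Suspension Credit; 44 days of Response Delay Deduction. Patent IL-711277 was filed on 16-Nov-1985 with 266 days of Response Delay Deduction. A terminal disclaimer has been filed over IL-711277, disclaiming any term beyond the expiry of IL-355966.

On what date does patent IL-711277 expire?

2006-02-23

Natural term of IL-711277:
  Base: filing + 21 years → 16 November 2006.
  Response Delay Deduction: −266 days → 23 February 2006.
Expiry of referenced patent IL-355966:
  Base: filing + 21 years → 27 March 2006.
  Interference Suspension Credit: +419 days → 20 May 2007.
  Response Delay Deduction: −44 days → 6 April 2007.
Terminal disclaimer: IL-711277 expires on the earlier of 23 February 2006 and 6 April 2007.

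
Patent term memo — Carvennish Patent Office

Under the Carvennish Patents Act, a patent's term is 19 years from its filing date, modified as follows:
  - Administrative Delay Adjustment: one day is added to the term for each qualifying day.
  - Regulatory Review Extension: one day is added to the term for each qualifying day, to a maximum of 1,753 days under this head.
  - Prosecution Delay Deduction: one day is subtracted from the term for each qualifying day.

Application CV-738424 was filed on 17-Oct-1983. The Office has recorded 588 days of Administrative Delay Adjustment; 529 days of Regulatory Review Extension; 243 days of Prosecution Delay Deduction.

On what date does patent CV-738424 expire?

2005-03-09

Base term: filing date + 19 years → 17 October 2002.
Administrative Delay Adjustment: +588 days → 27 May 2004.
Regulatory Review Extension: 529 days (within the 1753-day cap) → +529 days → 7 November 2005.
Prosecution Delay Deduction: −243 days → 9 March 2005.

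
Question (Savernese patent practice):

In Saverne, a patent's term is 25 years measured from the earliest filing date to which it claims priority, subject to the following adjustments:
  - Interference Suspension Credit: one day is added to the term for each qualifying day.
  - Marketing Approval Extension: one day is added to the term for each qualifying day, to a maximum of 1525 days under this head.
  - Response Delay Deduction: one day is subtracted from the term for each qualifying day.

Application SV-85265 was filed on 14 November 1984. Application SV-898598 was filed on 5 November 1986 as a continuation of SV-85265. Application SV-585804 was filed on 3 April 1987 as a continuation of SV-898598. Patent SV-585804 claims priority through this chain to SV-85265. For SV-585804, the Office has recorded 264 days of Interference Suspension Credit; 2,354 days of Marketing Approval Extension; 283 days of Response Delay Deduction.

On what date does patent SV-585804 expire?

2013-12-29

Earliest priority filing: 14 November 1984.
Base term: 14 November 1984 + 25 years → 14 November 2009.
Interference Suspension Credit: +264 days → 5 August 2010.
Marketing Approval Extension: 2354 days claimed exceeds the 1525-day cap, so +1525 days → 8 October 2014.
Response Delay Deduction: −283 days → 29 December 2013.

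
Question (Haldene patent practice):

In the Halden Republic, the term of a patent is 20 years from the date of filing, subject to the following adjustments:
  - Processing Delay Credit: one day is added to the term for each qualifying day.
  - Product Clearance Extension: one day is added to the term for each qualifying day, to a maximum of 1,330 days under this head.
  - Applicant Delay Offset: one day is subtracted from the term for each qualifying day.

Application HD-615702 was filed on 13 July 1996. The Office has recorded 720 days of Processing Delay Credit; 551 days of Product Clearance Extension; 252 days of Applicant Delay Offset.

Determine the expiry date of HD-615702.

Base term: filing date + 20 years → 13 July 2016.
Processing Delay Credit: +720 days → 3 July 2018.
Product Clearance Extension: 551 days (within the 1330-day cap) → +551 days → 5 January 2020.
Applicant Delay Offset: −252 days → 28 April 2019.

April 28, 2019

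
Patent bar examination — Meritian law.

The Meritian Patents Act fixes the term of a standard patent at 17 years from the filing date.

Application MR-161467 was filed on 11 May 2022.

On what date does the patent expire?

2039-05-11

Filing date + 17 years → 11 May 2039.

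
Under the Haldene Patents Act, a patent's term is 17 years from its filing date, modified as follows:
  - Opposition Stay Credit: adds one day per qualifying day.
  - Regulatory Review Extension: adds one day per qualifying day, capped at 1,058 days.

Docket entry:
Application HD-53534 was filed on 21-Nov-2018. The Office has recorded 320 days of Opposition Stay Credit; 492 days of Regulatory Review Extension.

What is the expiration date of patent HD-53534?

February 10, 2038

Base term: filing date + 17 years → 21 November 2035.
Opposition Stay Credit: +320 days → 6 October 2036.
Regulatory Review Extension: 492 days (within the 1058-day cap) → +492 days → 10 February 2038.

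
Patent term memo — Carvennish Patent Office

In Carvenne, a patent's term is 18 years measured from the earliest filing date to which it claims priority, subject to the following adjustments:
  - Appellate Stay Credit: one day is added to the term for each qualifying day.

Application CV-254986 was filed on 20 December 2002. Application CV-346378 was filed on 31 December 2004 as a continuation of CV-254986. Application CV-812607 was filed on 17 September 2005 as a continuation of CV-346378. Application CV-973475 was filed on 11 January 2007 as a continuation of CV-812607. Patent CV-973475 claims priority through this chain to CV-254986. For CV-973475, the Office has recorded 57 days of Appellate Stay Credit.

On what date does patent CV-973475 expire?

Earliest priority filing: 20 December 2002.
Base term: 20 December 2002 + 18 years → 20 December 2020.
Appellate Stay Credit: +57 days → 15 February 2021.

2021-02-15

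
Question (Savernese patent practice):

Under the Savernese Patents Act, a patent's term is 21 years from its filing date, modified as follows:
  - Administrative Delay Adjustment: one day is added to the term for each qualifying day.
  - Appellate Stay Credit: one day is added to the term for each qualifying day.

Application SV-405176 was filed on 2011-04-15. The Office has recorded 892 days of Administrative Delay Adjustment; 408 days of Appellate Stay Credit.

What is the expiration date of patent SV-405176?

Base term: filing date + 21 years → 15 April 2032.
Administrative Delay Adjustment: +892 days → 24 September 2034.
Appellate Stay Credit: +408 days → 6 November 2035.

November 6, 2035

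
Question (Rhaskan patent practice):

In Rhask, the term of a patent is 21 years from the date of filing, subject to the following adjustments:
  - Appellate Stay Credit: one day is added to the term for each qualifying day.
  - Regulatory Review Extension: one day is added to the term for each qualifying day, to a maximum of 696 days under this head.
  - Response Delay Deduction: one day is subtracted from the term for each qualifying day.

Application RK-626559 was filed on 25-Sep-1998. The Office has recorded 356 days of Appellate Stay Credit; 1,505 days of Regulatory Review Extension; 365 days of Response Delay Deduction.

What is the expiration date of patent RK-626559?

August 12, 2021

Base term: filing date + 21 years → 25 September 2019.
Appellate Stay Credit: +356 days → 15 September 2020.
Regulatory Review Extension: 1505 days claimed exceeds the 696-day cap, so +696 days → 12 August 2022.
Response Delay Deduction: −365 days → 12 August 2021.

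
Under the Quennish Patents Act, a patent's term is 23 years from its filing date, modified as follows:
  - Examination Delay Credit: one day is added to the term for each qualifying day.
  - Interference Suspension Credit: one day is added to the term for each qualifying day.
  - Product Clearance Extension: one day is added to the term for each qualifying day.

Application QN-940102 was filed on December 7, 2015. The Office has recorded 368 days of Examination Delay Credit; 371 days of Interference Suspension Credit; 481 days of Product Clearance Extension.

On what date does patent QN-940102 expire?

Base term: filing date + 23 years → 7 December 2038.
Examination Delay Credit: +368 days → 10 December 2039.
Interference Suspension Credit: +371 days → 15 December 2040.
Product Clearance Extension: +481 days → 10 April 2042.

2042-04-10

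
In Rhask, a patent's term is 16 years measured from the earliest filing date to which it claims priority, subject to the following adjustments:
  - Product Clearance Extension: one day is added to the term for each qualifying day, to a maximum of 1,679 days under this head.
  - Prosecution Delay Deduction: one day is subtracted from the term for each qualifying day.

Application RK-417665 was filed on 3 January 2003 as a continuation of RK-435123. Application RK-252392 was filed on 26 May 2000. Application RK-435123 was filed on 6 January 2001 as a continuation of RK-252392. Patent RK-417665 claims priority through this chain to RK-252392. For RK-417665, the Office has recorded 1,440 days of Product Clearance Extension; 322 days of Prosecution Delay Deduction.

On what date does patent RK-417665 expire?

June 18, 2019

Earliest priority filing: 26 May 2000.
Base term: 26 May 2000 + 16 years → 26 May 2016.
Product Clearance Extension: 1440 days (within the 1679-day cap) → +1440 days → 5 May 2020.
Prosecution Delay Deduction: −322 days → 18 June 2019.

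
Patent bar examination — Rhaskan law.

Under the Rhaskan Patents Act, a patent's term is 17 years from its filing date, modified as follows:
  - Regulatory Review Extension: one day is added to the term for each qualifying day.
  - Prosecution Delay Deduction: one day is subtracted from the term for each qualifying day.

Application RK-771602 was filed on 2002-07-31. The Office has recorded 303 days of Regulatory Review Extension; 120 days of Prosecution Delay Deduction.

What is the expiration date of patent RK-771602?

2020-01-30

Base term: filing date + 17 years → 31 July 2019.
Regulatory Review Extension: +303 days → 29 May 2020.
Prosecution Delay Deduction: −120 days → 30 January 2020.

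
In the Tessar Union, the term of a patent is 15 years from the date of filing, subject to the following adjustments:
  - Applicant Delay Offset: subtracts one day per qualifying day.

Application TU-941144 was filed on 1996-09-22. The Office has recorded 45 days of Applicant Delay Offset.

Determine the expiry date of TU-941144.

2011-08-08

Base term: filing date + 15 years → 22 September 2011.
Applicant Delay Offset: −45 days → 8 August 2011.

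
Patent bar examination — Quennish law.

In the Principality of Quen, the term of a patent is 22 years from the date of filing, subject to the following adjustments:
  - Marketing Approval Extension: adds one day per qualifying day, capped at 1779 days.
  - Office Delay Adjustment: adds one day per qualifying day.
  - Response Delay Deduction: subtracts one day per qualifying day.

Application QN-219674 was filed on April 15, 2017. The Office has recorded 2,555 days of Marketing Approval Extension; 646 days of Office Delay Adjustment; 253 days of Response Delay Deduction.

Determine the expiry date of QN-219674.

Base term: filing date + 22 years → 15 April 2039.
Marketing Approval Extension: 2555 days claimed exceeds the 1779-day cap, so +1779 days → 27 February 2044.
Office Delay Adjustment: +646 days → 4 December 2045.
Response Delay Deduction: −253 days → 26 March 2045.

March 26, 2045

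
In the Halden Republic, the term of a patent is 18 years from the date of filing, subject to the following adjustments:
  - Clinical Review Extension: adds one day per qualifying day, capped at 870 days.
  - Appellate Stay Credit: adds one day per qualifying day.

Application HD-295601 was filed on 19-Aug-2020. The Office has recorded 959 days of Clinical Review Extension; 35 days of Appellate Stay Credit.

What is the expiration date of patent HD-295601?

Base term: filing date + 18 years → 19 August 2038.
Clinical Review Extension: 959 days claimed exceeds the 870-day cap, so +870 days → 5 January 2041.
Appellate Stay Credit: +35 days → 9 February 2041.

February 9, 2041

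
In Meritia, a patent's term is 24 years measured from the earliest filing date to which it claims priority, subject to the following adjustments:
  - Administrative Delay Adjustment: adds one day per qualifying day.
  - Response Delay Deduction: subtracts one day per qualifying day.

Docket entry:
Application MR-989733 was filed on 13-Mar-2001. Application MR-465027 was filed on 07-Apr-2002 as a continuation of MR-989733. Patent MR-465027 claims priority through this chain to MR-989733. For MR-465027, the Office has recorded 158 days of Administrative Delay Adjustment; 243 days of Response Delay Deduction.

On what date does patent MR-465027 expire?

Earliest priority filing: 13 March 2001.
Base term: 13 March 2001 + 24 years → 13 March 2025.
Administrative Delay Adjustment: +158 days → 18 August 2025.
Response Delay Deduction: −243 days → 18 December 2024.

December 18, 2024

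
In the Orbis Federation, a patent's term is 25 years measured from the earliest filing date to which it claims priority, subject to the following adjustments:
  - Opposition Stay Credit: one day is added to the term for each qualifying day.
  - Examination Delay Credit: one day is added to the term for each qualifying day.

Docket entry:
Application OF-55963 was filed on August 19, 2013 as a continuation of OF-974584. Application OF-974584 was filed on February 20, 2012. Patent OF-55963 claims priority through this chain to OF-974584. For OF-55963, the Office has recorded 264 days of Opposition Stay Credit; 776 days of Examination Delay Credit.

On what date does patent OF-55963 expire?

Earliest priority filing: 20 February 2012.
Base term: 20 February 2012 + 25 years → 20 February 2037.
Opposition Stay Credit: +264 days → 11 November 2037.
Examination Delay Credit: +776 days → 27 December 2039.

2039-12-27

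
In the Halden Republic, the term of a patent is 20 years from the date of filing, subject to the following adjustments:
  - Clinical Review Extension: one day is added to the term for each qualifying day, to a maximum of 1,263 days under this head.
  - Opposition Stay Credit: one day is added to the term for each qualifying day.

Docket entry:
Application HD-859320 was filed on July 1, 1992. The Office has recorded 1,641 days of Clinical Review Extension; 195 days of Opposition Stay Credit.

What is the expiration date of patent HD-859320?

2016-06-28

Base term: filing date + 20 years → 1 July 2012.
Clinical Review Extension: 1641 days claimed exceeds the 1263-day cap, so +1263 days → 16 December 2015.
Opposition Stay Credit: +195 days → 28 June 2016.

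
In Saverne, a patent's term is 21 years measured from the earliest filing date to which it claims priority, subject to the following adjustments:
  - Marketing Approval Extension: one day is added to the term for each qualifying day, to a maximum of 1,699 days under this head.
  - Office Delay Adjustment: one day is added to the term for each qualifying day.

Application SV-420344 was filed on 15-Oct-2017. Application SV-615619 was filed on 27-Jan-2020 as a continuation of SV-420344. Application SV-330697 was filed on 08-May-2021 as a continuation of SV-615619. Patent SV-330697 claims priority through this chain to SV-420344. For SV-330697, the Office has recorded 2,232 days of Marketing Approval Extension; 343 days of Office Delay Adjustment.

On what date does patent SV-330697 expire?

2044-05-18

Earliest priority filing: 15 October 2017.
Base term: 15 October 2017 + 21 years → 15 October 2038.
Marketing Approval Extension: 2232 days claimed exceeds the 1699-day cap, so +1699 days → 10 June 2043.
Office Delay Adjustment: +343 days → 18 May 2044.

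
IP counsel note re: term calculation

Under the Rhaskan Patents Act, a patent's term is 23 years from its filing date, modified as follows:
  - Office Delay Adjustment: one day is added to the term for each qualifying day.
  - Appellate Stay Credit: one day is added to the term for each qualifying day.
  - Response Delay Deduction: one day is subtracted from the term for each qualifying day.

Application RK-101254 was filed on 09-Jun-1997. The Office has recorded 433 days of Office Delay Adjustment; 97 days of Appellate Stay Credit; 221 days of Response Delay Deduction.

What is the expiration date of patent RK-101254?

Base term: filing date + 23 years → 9 June 2020.
Office Delay Adjustment: +433 days → 16 August 2021.
Appellate Stay Credit: +97 days → 21 November 2021.
Response Delay Deduction: −221 days → 14 April 2021.

April 14, 2021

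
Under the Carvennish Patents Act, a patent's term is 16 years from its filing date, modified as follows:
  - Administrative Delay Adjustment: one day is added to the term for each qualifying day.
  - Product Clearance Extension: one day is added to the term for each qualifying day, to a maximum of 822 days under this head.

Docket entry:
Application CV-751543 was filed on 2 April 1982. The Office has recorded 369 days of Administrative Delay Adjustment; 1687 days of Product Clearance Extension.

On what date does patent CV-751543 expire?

Base term: filing date + 16 years → 2 April 1998.
Administrative Delay Adjustment: +369 days → 6 April 1999.
Product Clearance Extension: 1687 days claimed exceeds the 822-day cap, so +822 days → 6 July 2001.

July 6, 2001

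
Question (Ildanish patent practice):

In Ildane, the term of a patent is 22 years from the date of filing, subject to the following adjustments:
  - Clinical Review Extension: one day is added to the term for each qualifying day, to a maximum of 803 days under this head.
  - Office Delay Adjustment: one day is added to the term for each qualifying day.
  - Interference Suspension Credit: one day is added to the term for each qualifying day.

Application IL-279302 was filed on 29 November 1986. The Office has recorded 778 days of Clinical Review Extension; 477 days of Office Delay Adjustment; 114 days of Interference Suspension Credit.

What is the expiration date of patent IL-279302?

Base term: filing date + 22 years → 29 November 2008.
Clinical Review Extension: 778 days (within the 803-day cap) → +778 days → 16 January 2011.
Office Delay Adjustment: +477 days → 7 May 2012.
Interference Suspension Credit: +114 days → 29 August 2012.

August 29, 2012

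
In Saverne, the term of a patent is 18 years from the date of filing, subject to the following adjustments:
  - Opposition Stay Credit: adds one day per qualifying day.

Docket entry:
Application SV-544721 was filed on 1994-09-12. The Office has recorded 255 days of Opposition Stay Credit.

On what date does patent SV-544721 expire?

Base term: filing date + 18 years → 12 September 2012.
Opposition Stay Credit: +255 days → 25 May 2013.

May 25, 2013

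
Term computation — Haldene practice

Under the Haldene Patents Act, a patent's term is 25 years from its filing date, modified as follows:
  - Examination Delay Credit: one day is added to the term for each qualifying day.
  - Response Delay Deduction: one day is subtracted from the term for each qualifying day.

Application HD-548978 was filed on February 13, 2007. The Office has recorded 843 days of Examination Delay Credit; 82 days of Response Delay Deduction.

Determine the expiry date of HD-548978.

Base term: filing date + 25 years → 13 February 2032.
Examination Delay Credit: +843 days → 5 June 2034.
Response Delay Deduction: −82 days → 15 March 2034.

2034-03-15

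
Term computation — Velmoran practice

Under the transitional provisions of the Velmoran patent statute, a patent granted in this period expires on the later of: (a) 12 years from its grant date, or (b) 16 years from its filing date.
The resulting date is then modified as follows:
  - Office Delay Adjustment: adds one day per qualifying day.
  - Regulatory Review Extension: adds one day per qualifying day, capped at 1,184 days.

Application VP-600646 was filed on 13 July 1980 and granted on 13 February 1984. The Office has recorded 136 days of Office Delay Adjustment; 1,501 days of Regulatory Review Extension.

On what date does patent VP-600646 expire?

(a) grant + 12 years → 13 February 1996.
(b) filing + 16 years → 13 July 1996.
Later of the two: 13 July 1996.
Office Delay Adjustment: +136 days → 26 November 1996.
Regulatory Review Extension: 1501 days claimed exceeds the 1184-day cap, so +1184 days → 23 February 2000.

2000-02-23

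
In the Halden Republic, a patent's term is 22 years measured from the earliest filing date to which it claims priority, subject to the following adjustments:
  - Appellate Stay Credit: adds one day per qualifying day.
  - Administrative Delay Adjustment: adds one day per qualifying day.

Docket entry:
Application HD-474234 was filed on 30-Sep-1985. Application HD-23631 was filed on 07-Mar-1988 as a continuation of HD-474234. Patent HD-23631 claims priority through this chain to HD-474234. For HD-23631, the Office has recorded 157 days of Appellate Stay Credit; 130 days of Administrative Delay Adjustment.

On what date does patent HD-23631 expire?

2008-07-13

Earliest priority filing: 30 September 1985.
Base term: 30 September 1985 + 22 years → 30 September 2007.
Appellate Stay Credit: +157 days → 5 March 2008.
Administrative Delay Adjustment: +130 days → 13 July 2008.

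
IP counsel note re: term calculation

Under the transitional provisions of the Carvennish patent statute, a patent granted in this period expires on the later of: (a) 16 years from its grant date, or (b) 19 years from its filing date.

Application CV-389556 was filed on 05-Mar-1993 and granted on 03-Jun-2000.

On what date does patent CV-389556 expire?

(a) grant + 16 years → 3 June 2016.
(b) filing + 19 years → 5 March 2012.
Later of the two: 3 June 2016.

June 3, 2016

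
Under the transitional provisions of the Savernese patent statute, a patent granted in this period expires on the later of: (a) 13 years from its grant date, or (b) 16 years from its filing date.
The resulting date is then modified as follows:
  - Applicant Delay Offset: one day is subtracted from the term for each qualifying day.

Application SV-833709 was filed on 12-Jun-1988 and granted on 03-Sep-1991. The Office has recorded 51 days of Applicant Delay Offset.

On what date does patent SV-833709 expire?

(a) grant + 13 years → 3 September 2004.
(b) filing + 16 years → 12 June 2004.
Later of the two: 3 September 2004.
Applicant Delay Offset: −51 days → 14 July 2004.

July 14, 2004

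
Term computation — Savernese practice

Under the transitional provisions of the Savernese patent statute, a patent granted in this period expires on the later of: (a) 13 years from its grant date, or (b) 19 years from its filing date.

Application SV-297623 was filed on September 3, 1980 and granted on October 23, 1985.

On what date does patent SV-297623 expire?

(a) grant + 13 years → 23 October 1998.
(b) filing + 19 years → 3 September 1999.
Later of the two: 3 September 1999.

September 3, 1999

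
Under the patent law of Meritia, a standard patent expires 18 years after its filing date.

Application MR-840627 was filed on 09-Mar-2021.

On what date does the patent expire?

Filing date + 18 years → 9 March 2039.

March 9, 2039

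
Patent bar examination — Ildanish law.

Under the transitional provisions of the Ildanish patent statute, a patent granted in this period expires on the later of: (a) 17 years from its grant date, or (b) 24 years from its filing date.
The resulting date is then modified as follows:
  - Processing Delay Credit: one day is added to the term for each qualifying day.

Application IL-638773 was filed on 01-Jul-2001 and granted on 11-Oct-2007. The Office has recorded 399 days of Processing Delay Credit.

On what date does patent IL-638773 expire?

August 4, 2026

(a) grant + 17 years → 11 October 2024.
(b) filing + 24 years → 1 July 2025.
Later of the two: 1 July 2025.
Processing Delay Credit: +399 days → 4 August 2026.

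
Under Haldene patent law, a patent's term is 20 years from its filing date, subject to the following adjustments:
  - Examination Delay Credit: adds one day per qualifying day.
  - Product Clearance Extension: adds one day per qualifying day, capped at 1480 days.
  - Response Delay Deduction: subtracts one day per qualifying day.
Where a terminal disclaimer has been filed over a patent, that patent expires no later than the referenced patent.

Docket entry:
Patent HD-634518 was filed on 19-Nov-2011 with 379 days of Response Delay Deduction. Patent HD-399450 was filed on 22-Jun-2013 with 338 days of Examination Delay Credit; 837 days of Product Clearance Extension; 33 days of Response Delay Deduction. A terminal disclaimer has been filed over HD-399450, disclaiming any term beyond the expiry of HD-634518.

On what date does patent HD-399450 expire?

Natural term of HD-399450:
  Base: filing + 20 years → 22 June 2033.
  Examination Delay Credit: +338 days → 26 May 2034.
  Product Clearance Extension: 837 days (within the 1480-day cap) → +837 days → 9 September 2036.
  Response Delay Deduction: −33 days → 7 August 2036.
Expiry of referenced patent HD-634518:
  Base: filing + 20 years → 19 November 2031.
  Response Delay Deduction: −379 days → 5 November 2030.
Terminal disclaimer: HD-399450 expires on the earlier of 7 August 2036 and 5 November 2030.

2030-11-05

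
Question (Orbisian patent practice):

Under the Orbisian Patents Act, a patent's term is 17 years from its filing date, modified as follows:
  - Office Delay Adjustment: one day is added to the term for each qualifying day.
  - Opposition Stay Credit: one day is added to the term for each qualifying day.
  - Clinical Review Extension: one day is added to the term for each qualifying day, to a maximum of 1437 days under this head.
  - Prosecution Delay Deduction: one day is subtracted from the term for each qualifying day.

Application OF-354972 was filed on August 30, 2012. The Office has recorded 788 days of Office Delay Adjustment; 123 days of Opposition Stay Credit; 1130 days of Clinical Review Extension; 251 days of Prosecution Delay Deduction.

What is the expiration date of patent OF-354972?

Base term: filing date + 17 years → 30 August 2029.
Office Delay Adjustment: +788 days → 27 October 2031.
Opposition Stay Credit: +123 days → 27 February 2032.
Clinical Review Extension: 1130 days (within the 1437-day cap) → +1130 days → 2 April 2035.
Prosecution Delay Deduction: −251 days → 25 July 2034.

July 25, 2034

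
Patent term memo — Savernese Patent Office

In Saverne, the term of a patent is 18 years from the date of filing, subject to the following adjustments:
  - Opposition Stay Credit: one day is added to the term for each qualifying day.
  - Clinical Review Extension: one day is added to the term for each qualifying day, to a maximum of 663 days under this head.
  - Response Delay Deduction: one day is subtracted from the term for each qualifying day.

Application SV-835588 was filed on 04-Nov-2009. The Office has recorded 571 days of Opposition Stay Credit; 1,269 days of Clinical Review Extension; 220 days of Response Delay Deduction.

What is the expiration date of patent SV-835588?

Base term: filing date + 18 years → 4 November 2027.
Opposition Stay Credit: +571 days → 28 May 2029.
Clinical Review Extension: 1269 days claimed exceeds the 663-day cap, so +663 days → 22 March 2031.
Response Delay Deduction: −220 days → 14 August 2030.

August 14, 2030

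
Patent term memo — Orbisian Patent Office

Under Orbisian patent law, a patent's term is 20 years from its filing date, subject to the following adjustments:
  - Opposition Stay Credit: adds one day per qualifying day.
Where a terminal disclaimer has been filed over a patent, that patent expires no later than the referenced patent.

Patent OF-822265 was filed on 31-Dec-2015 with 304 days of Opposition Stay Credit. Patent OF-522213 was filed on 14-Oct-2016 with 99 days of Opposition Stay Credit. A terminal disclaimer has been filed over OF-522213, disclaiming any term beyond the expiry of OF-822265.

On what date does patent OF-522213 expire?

2036-10-30

Natural term of OF-522213:
  Base: filing + 20 years → 14 October 2036.
  Opposition Stay Credit: +99 days → 21 January 2037.
Expiry of referenced patent OF-822265:
  Base: filing + 20 years → 31 December 2035.
  Opposition Stay Credit: +304 days → 30 October 2036.
Terminal disclaimer: OF-522213 expires on the earlier of 21 January 2037 and 30 October 2036.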